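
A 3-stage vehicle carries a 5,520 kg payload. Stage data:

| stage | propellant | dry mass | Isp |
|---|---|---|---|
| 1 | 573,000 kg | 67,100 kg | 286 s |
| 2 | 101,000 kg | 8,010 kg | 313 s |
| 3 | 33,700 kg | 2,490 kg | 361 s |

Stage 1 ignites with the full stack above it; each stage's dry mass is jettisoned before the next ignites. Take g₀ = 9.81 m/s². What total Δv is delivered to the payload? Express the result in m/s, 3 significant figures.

Δv ≈ 12900 m/s

Ignition mass of stage 1 = 573,000+67,100 + 101,000+8,010 + 33,700+2,490 + 5,520 = 790,820 kg.
Stage 1: m₀ = 790,820 kg, m_f = 790,820 − 573,000 = 217,820 kg; Δv = 286×9.81×ln(3.631) = 2805.7×1.2894 ≈ 3618 m/s.
Stage 2: m₀ = 150,720 kg, m_f = 150,720 − 101,000 = 49,720 kg; Δv = 313×9.81×ln(3.031) = 3070.5×1.1090 ≈ 3405 m/s.
Stage 3: m₀ = 41,710 kg, m_f = 41,710 − 33,700 = 8,010 kg; Δv = 361×9.81×ln(5.207) = 3541.4×1.6501 ≈ 5844 m/s.
Total Δv = 3618 + 3405 + 5844 = 12867 m/s.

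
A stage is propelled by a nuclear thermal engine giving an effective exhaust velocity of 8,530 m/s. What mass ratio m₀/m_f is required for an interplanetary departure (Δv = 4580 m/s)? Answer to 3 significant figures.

m₀/m_f = exp(Δv / v_e) = exp(4580 / 8530.0) = exp(0.5369) = 1.7107.

mass ratio ≈ 1.71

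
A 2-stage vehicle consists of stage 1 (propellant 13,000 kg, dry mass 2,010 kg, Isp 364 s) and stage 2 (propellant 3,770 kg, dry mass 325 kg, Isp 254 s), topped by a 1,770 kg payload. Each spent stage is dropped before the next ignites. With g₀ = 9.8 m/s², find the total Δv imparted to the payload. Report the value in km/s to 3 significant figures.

Ignition mass of stage 1 = 13,000+2,010 + 3,770+325 + 1,770 = 20,875 kg.
Stage 1: m₀ = 20,875 kg, m_f = 20,875 − 13,000 = 7,875 kg; Δv = 364×9.8×ln(2.651) = 3567.2×0.9749 ≈ 3478 m/s.
Stage 2: m₀ = 5,865 kg, m_f = 5,865 − 3,770 = 2,095 kg; Δv = 254×9.8×ln(2.8) = 2489.2×1.0294 ≈ 2563 m/s.
Total Δv = 3478 + 2563 = 6041 m/s.

Δv ≈ 6.04 km/s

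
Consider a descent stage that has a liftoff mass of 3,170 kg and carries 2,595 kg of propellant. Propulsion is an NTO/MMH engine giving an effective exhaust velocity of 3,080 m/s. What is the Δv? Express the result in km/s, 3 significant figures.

Δv ≈ 5.26 km/s

m_f = m₀ − m_prop = 3,170 − 2,595 = 575 kg.
Δv = v_e · ln(m₀/m_f) = 3080.0 × ln(5.513) = 3080.0 × 1.7071 ≈ 5257.9 m/s.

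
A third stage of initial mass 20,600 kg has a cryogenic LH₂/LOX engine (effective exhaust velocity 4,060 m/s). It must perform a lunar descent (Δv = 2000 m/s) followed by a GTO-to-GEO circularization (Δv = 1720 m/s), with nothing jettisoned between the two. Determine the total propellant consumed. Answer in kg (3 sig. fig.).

total propellant consumed ≈ 12400 kg

After the first burn: m = 20600 × exp(−2000/4060.0) = 20600 × 0.61103 = 12,587.2 kg.
After the second burn: m = 12,587.2 × exp(−1720/4060.0) = 12,587.2 × 0.65466 = 8,240.34 kg.
Total propellant = m₀ − m_final = 20600 − 8,240.34 = 12,359.66 kg.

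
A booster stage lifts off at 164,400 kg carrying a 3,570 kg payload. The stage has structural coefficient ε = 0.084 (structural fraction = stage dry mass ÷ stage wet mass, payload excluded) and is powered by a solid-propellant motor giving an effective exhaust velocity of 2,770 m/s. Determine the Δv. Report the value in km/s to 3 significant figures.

Δv ≈ 6.27 km/s

Stage wet mass = m₀ − payload = 164,400 − 3,570 = 160,830 kg.
Stage dry mass = ε × stage wet mass = 0.084 × 160,830 = 13,509.7 kg.
Burnout mass m_f = stage dry + payload = 13,509.7 + 3,570 = 17,079.7 kg.
Rocket equation: Δv = v_e · ln(164,400/17,079.7) = 2770.0 × ln(9.625) = 2770.0 × 2.2644 ≈ 6272 m/s.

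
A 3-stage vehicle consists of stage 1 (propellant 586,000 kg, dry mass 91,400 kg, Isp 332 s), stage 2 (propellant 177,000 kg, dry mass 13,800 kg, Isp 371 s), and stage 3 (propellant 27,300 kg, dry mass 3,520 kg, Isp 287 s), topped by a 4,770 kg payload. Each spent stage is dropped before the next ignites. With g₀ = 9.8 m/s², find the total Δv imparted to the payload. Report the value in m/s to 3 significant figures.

Ignition mass of stage 1 = 586,000+91,400 + 177,000+13,800 + 27,300+3,520 + 4,770 = 903,790 kg.
Stage 1: m₀ = 903,790 kg, m_f = 903,790 − 586,000 = 317,790 kg; Δv = 332×9.8×ln(2.844) = 3253.6×1.0452 ≈ 3401 m/s.
Stage 2: m₀ = 226,390 kg, m_f = 226,390 − 177,000 = 49,390 kg; Δv = 371×9.8×ln(4.584) = 3635.8×1.5225 ≈ 5536 m/s.
Stage 3: m₀ = 35,590 kg, m_f = 35,590 − 27,300 = 8,290 kg; Δv = 287×9.8×ln(4.293) = 2812.6×1.4570 ≈ 4098 m/s.
Total Δv = 3401 + 5536 + 4098 = 13035 m/s.

Δv ≈ 13000 m/s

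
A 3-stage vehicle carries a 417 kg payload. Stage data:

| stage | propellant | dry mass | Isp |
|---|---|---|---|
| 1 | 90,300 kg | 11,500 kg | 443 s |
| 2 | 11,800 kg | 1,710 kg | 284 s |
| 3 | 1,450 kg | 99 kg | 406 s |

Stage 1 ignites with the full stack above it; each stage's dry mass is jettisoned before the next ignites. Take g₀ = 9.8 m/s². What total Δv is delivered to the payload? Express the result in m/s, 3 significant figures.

Δv ≈ 15700 m/s

Ignition mass of stage 1 = 90,300+11,500 + 11,800+1,710 + 1,450+99 + 417 = 117,276 kg.
Stage 1: m₀ = 117,276 kg, m_f = 117,276 − 90,300 = 26,976 kg; Δv = 443×9.8×ln(4.347) = 4341.4×1.4696 ≈ 6380 m/s.
Stage 2: m₀ = 15,476 kg, m_f = 15,476 − 11,800 = 3,676 kg; Δv = 284×9.8×ln(4.21) = 2783.2×1.4375 ≈ 4001 m/s.
Stage 3: m₀ = 1,966 kg, m_f = 1,966 − 1,450 = 516 kg; Δv = 406×9.8×ln(3.81) = 3978.8×1.3376 ≈ 5322 m/s.
Total Δv = 6380 + 4001 + 5322 = 15703 m/s.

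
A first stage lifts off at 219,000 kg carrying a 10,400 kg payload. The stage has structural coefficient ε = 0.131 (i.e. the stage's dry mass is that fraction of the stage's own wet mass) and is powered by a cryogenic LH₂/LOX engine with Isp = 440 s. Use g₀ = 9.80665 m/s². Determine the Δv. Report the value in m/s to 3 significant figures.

Δv ≈ 7590 m/s

Stage wet mass = m₀ − payload = 219,000 − 10,400 = 208,600 kg.
Stage dry mass = ε × stage wet mass = 0.131 × 208,600 = 27,326.6 kg.
Burnout mass m_f = stage dry + payload = 27,326.6 + 10,400 = 37,726.6 kg.
v_e = Isp · g₀ = 440 × 9.80665 = 4314.9 m/s.
By the Tsiolkovsky rocket equation, Δv = v_e · ln(219,000/37,726.6) = 4314.9 × ln(5.805) = 4314.9 × 1.7587 ≈ 7589 m/s.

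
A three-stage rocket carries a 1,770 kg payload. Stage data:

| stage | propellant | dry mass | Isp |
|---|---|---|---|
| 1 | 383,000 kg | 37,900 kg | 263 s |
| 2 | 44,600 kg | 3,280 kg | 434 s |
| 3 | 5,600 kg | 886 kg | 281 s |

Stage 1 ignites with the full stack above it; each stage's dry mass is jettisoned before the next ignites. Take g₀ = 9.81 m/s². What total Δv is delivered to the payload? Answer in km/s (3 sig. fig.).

Δv ≈ 14.1 km/s

Ignition mass of stage 1 = 383,000+37,900 + 44,600+3,280 + 5,600+886 + 1,770 = 477,036 kg.
Stage 1: m₀ = 477,036 kg, m_f = 477,036 − 383,000 = 94,036 kg; Δv = 263×9.81×ln(5.073) = 2580.0×1.6239 ≈ 4190 m/s.
Stage 2: m₀ = 56,136 kg, m_f = 56,136 − 44,600 = 11,536 kg; Δv = 434×9.81×ln(4.866) = 4257.5×1.5823 ≈ 6737 m/s.
Stage 3: m₀ = 8,256 kg, m_f = 8,256 − 5,600 = 2,656 kg; Δv = 281×9.81×ln(3.108) = 2756.6×1.1341 ≈ 3126 m/s.
Total Δv = 4190 + 6737 + 3126 = 14053 m/s.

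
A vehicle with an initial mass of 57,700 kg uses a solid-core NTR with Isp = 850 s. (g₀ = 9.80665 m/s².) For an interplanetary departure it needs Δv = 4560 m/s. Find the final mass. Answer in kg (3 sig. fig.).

final mass ≈ 33400 kg

v_e = Isp · g₀ = 850 × 9.80665 = 8335.7 m/s.
m₀/m_f = exp(Δv / v_e) = exp(4560 / 8335.7) = exp(0.5470) = 1.7281.
m_f = m₀ / 1.7281 = 57,700 / 1.7281 = 33,389.3 kg.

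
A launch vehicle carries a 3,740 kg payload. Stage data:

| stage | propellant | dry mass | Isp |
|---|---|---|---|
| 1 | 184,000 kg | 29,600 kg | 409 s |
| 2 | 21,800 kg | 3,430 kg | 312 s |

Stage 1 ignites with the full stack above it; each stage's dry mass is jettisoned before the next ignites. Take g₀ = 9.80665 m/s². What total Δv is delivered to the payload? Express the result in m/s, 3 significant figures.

Ignition mass of stage 1 = 184,000+29,600 + 21,800+3,430 + 3,740 = 242,570 kg.
Stage 1: m₀ = 242,570 kg, m_f = 242,570 − 184,000 = 58,570 kg; Δv = 409×9.80665×ln(4.142) = 4010.9×1.4211 ≈ 5700 m/s.
Stage 2: m₀ = 28,970 kg, m_f = 28,970 − 21,800 = 7,170 kg; Δv = 312×9.80665×ln(4.04) = 3059.7×1.3964 ≈ 4272 m/s.
Total Δv = 5700 + 4272 = 9972 m/s.

Δv ≈ 9970 m/s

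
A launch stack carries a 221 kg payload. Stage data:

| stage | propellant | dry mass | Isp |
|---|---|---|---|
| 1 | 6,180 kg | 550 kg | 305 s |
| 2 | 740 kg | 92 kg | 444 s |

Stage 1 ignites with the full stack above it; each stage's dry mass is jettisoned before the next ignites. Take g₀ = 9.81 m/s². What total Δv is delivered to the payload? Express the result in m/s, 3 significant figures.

Ignition mass of stage 1 = 6,180+550 + 740+92 + 221 = 7,783 kg.
Stage 1: m₀ = 7,783 kg, m_f = 7,783 − 6,180 = 1,603 kg; Δv = 305×9.81×ln(4.855) = 2992.1×1.5801 ≈ 4728 m/s.
Stage 2: m₀ = 1,053 kg, m_f = 1,053 − 740 = 313 kg; Δv = 444×9.81×ln(3.364) = 4355.6×1.2132 ≈ 5284 m/s.
Total Δv = 4728 + 5284 = 10012 m/s.

Δv ≈ 10000 m/s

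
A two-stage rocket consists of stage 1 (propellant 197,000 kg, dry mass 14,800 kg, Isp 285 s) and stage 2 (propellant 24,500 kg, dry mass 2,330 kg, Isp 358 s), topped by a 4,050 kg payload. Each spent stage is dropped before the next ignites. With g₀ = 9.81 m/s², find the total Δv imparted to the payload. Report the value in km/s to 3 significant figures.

Ignition mass of stage 1 = 197,000+14,800 + 24,500+2,330 + 4,050 = 242,680 kg.
Stage 1: m₀ = 242,680 kg, m_f = 242,680 − 197,000 = 45,680 kg; Δv = 285×9.81×ln(5.313) = 2795.9×1.6701 ≈ 4669 m/s.
Stage 2: m₀ = 30,880 kg, m_f = 30,880 − 24,500 = 6,380 kg; Δv = 358×9.81×ln(4.84) = 3512.0×1.5769 ≈ 5538 m/s.
Total Δv = 4669 + 5538 = 10207 m/s.

Δv ≈ 10.2 km/s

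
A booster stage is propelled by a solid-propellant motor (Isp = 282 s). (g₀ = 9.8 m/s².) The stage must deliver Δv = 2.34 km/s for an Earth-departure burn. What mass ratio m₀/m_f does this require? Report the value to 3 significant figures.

v_e = Isp · g₀ = 282 × 9.8 = 2763.6 m/s.
Rocket equation: m₀/m_f = exp(Δv / v_e) = exp(2340 / 2763.6) = exp(0.8467) = 2.3320.

mass ratio ≈ 2.33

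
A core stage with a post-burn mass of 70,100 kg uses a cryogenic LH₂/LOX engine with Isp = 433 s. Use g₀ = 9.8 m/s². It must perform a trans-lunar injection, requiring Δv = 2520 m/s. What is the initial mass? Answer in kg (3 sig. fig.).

v_e = Isp · g₀ = 433 × 9.8 = 4243.4 m/s.
From the ideal rocket equation, m₀/m_f = exp(Δv / v_e) = exp(2520 / 4243.4) = exp(0.5939) = 1.8110.
m₀ = m_f × 1.8110 = 70,100 × 1.8110 = 126,951 kg.

initial mass ≈ 127000 kg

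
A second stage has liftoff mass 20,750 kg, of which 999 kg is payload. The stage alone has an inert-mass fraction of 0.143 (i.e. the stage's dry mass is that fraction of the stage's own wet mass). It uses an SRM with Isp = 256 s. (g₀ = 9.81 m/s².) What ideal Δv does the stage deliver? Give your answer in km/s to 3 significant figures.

Δv ≈ 4.25 km/s

Stage wet mass = m₀ − payload = 20,750 − 999 = 19,751 kg.
Stage dry mass = ε × stage wet mass = 0.143 × 19,751 = 2,824.39 kg.
Burnout mass m_f = stage dry + payload = 2,824.39 + 999 = 3,823.39 kg.
v_e = Isp · g₀ = 256 × 9.81 = 2511.4 m/s.
Δv = v_e · ln(20,750/3,823.39) = 2511.4 × ln(5.427) = 2511.4 × 1.6914 ≈ 4248 m/s.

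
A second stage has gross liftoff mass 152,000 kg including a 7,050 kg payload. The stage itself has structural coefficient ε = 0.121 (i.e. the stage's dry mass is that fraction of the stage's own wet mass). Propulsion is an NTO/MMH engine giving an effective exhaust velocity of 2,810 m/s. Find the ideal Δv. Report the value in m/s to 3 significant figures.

Δv ≈ 5120 m/s

Stage wet mass = m₀ − payload = 152,000 − 7,050 = 144,950 kg.
Stage dry mass = ε × stage wet mass = 0.121 × 144,950 = 17,539 kg.
Burnout mass m_f = stage dry + payload = 17,539 + 7,050 = 24,589 kg.
Δv = v_e · ln(152,000/24,589) = 2810.0 × ln(6.182) = 2810.0 × 1.8216 ≈ 5119 m/s.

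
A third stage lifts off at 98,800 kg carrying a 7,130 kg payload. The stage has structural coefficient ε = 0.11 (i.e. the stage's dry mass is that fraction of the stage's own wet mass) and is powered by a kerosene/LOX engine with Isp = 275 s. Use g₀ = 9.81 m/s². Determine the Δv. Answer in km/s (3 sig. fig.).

Stage wet mass = m₀ − payload = 98,800 − 7,130 = 91,670 kg.
Stage dry mass = ε × stage wet mass = 0.11 × 91,670 = 10,083.7 kg.
Burnout mass m_f = stage dry + payload = 10,083.7 + 7,130 = 17,213.7 kg.
v_e = Isp · g₀ = 275 × 9.81 = 2697.8 m/s.
By the Tsiolkovsky rocket equation, Δv = v_e · ln(98,800/17,213.7) = 2697.8 × ln(5.74) = 2697.8 × 1.7474 ≈ 4714 m/s.

Δv ≈ 4.71 km/s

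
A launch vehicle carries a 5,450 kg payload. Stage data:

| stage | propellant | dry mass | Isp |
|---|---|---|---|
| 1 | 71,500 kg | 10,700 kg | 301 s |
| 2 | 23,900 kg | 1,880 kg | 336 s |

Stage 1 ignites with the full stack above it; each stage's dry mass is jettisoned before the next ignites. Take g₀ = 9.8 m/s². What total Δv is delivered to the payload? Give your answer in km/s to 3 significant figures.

Ignition mass of stage 1 = 71,500+10,700 + 23,900+1,880 + 5,450 = 113,430 kg.
Stage 1: m₀ = 113,430 kg, m_f = 113,430 − 71,500 = 41,930 kg; Δv = 301×9.8×ln(2.705) = 2949.8×0.9952 ≈ 2936 m/s.
Stage 2: m₀ = 31,230 kg, m_f = 31,230 − 23,900 = 7,330 kg; Δv = 336×9.8×ln(4.261) = 3292.8×1.4494 ≈ 4773 m/s.
Total Δv = 2936 + 4773 = 7709 m/s.

Δv ≈ 7.71 km/s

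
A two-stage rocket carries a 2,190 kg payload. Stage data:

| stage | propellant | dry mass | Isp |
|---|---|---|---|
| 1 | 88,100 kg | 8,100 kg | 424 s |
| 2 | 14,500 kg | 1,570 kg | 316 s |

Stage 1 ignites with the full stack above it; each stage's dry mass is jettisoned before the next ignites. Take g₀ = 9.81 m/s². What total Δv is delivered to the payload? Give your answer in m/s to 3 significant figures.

Ignition mass of stage 1 = 88,100+8,100 + 14,500+1,570 + 2,190 = 114,460 kg.
Stage 1: m₀ = 114,460 kg, m_f = 114,460 − 88,100 = 26,360 kg; Δv = 424×9.81×ln(4.342) = 4159.4×1.4684 ≈ 6108 m/s.
Stage 2: m₀ = 18,260 kg, m_f = 18,260 − 14,500 = 3,760 kg; Δv = 316×9.81×ln(4.856) = 3100.0×1.5803 ≈ 4899 m/s.
Total Δv = 6108 + 4899 = 11007 m/s.

Δv ≈ 11000 m/s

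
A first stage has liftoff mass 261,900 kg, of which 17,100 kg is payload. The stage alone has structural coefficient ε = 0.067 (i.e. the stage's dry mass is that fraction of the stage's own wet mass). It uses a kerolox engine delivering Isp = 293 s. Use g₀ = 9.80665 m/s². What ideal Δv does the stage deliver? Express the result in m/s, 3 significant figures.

Δv ≈ 5910 m/s

Stage wet mass = m₀ − payload = 261,900 − 17,100 = 244,800 kg.
Stage dry mass = ε × stage wet mass = 0.067 × 244,800 = 16,401.6 kg.
Burnout mass m_f = stage dry + payload = 16,401.6 + 17,100 = 33,501.6 kg.
v_e = Isp · g₀ = 293 × 9.80665 = 2873.3 m/s.
By the Tsiolkovsky rocket equation, Δv = v_e · ln(261,900/33,501.6) = 2873.3 × ln(7.818) = 2873.3 × 2.0564 ≈ 5909 m/s.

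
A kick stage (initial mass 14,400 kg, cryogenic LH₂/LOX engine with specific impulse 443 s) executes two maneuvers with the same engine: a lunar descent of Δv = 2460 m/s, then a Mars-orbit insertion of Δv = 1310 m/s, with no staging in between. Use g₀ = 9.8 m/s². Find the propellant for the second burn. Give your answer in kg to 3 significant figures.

v_e = Isp · g₀ = 443 × 9.8 = 4341.4 m/s.
After the first burn: m = 14400 × exp(−2460/4341.4) = 14400 × 0.56743 = 8,170.99 kg.
After the second burn: m = 8,170.99 × exp(−1310/4341.4) = 8,170.99 × 0.73953 = 6,042.69 kg.
Second-burn propellant = 8,170.99 − 6,042.69 = 2,128.3 kg.

propellant for the second burn ≈ 2130 kg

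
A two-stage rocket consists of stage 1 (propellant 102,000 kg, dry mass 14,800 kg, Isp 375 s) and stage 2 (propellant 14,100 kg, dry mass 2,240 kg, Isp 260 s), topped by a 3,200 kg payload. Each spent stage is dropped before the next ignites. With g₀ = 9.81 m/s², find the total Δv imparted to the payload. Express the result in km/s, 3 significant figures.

Ignition mass of stage 1 = 102,000+14,800 + 14,100+2,240 + 3,200 = 136,340 kg.
Stage 1: m₀ = 136,340 kg, m_f = 136,340 − 102,000 = 34,340 kg; Δv = 375×9.81×ln(3.97) = 3678.8×1.3788 ≈ 5072 m/s.
Stage 2: m₀ = 19,540 kg, m_f = 19,540 − 14,100 = 5,440 kg; Δv = 260×9.81×ln(3.592) = 2550.6×1.2787 ≈ 3261 m/s.
Total Δv = 5072 + 3261 = 8333 m/s.

Δv ≈ 8.33 km/s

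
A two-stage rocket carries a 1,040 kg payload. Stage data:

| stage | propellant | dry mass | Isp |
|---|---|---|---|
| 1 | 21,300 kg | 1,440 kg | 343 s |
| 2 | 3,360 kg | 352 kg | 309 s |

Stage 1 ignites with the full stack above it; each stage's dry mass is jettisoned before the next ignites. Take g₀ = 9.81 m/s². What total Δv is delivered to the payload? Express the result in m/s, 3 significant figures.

Ignition mass of stage 1 = 21,300+1,440 + 3,360+352 + 1,040 = 27,492 kg.
Stage 1: m₀ = 27,492 kg, m_f = 27,492 − 21,300 = 6,192 kg; Δv = 343×9.81×ln(4.44) = 3364.8×1.4906 ≈ 5016 m/s.
Stage 2: m₀ = 4,752 kg, m_f = 4,752 − 3,360 = 1,392 kg; Δv = 309×9.81×ln(3.414) = 3031.3×1.2278 ≈ 3722 m/s.
Total Δv = 5016 + 3722 = 8738 m/s.

Δv ≈ 8740 m/s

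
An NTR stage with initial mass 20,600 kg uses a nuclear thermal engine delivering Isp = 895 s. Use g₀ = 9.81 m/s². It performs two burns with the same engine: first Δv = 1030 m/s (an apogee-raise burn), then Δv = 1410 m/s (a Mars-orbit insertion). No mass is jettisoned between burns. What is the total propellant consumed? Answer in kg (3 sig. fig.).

v_e = Isp · g₀ = 895 × 9.81 = 8780.0 m/s.
After the first burn: m = 20600 × exp(−1030/8780.0) = 20600 × 0.88931 = 18,319.8 kg.
After the second burn: m = 18,319.8 × exp(−1410/8780.0) = 18,319.8 × 0.85164 = 15,601.9 kg.
Total propellant = m₀ − m_final = 20600 − 15,601.9 = 4,998.1 kg.

total propellant consumed ≈ 5000 kg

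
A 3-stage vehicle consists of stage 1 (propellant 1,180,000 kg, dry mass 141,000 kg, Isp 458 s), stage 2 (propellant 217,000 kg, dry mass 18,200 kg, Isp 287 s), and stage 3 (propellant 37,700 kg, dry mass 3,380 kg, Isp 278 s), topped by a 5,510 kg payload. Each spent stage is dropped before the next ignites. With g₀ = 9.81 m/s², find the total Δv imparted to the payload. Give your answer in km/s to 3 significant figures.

Δv ≈ 14.6 km/s

Ignition mass of stage 1 = 1,180,000+141,000 + 217,000+18,200 + 37,700+3,380 + 5,510 = 1,602,790 kg.
Stage 1: m₀ = 1,602,790 kg, m_f = 1,602,790 − 1,180,000 = 422,790 kg; Δv = 458×9.81×ln(3.791) = 4493.0×1.3326 ≈ 5987 m/s.
Stage 2: m₀ = 281,790 kg, m_f = 281,790 − 217,000 = 64,790 kg; Δv = 287×9.81×ln(4.349) = 2815.5×1.4700 ≈ 4139 m/s.
Stage 3: m₀ = 46,590 kg, m_f = 46,590 − 37,700 = 8,890 kg; Δv = 278×9.81×ln(5.241) = 2727.2×1.6565 ≈ 4517 m/s.
Total Δv = 5987 + 4139 + 4517 = 14643 m/s.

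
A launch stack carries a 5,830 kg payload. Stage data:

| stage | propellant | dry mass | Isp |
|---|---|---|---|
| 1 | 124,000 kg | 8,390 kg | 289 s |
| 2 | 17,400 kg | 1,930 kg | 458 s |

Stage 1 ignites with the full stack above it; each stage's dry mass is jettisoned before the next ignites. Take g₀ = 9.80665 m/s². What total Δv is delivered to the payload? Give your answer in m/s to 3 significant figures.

Δv ≈ 9670 m/s

Ignition mass of stage 1 = 124,000+8,390 + 17,400+1,930 + 5,830 = 157,550 kg.
Stage 1: m₀ = 157,550 kg, m_f = 157,550 − 124,000 = 33,550 kg; Δv = 289×9.80665×ln(4.696) = 2834.1×1.5467 ≈ 4384 m/s.
Stage 2: m₀ = 25,160 kg, m_f = 25,160 − 17,400 = 7,760 kg; Δv = 458×9.80665×ln(3.242) = 4491.4×1.1763 ≈ 5283 m/s.
Total Δv = 4384 + 5283 = 9667 m/s.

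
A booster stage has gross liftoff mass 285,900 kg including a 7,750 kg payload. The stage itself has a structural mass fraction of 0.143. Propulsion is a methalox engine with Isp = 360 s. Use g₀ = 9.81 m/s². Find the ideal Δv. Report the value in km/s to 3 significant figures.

Stage wet mass = m₀ − payload = 285,900 − 7,750 = 278,150 kg.
Stage dry mass = ε × stage wet mass = 0.143 × 278,150 = 39,775.5 kg.
Burnout mass m_f = stage dry + payload = 39,775.5 + 7,750 = 47,525.5 kg.
v_e = Isp · g₀ = 360 × 9.81 = 3531.6 m/s.
Using Δv = v_e ln(m₀/m_f): Δv = v_e · ln(285,900/47,525.5) = 3531.6 × ln(6.016) = 3531.6 × 1.7944 ≈ 6337 m/s.

Δv ≈ 6.34 km/s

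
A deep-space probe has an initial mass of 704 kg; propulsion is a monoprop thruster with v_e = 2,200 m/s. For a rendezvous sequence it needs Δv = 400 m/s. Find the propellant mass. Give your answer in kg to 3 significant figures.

By the Tsiolkovsky rocket equation, m₀/m_f = exp(Δv / v_e) = exp(400 / 2200.0) = exp(0.1818) = 1.1994.
m_f = 704 / 1.1994 = 586.96 kg, so propellant = m₀ − m_f = 704 − 586.96 = 117.04 kg.

propellant mass ≈ 117 kg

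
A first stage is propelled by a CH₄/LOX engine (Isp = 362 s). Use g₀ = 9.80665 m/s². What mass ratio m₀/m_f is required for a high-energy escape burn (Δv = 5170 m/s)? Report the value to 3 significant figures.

mass ratio ≈ 4.29

v_e = Isp · g₀ = 362 × 9.80665 = 3550.0 m/s.
m₀/m_f = exp(Δv / v_e) = exp(5170 / 3550.0) = exp(1.4563) = 4.2902.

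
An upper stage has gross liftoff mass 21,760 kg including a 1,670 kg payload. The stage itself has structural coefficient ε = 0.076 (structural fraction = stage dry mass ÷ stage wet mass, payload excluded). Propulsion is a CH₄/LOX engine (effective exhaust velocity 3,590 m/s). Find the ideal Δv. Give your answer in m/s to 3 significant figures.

Δv ≈ 6890 m/s

Stage wet mass = m₀ − payload = 21,760 − 1,670 = 20,090 kg.
Stage dry mass = ε × stage wet mass = 0.076 × 20,090 = 1,526.84 kg.
Burnout mass m_f = stage dry + payload = 1,526.84 + 1,670 = 3,196.84 kg.
Δv = v_e · ln(21,760/3,196.84) = 3590.0 × ln(6.807) = 3590.0 × 1.9179 ≈ 6885 m/s.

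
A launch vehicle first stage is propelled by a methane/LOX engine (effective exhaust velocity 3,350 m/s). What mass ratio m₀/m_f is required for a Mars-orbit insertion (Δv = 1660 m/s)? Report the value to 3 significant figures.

By the Tsiolkovsky rocket equation, m₀/m_f = exp(Δv / v_e) = exp(1660 / 3350.0) = exp(0.4955) = 1.6414.

mass ratio ≈ 1.64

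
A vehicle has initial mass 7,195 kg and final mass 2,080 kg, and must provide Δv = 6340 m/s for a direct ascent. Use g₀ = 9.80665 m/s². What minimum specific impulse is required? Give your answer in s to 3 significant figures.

ln(m₀/m_f) = ln(7195/2080) = ln(3.459) = 1.2410.
From the ideal rocket equation, v_e = Δv / ln(m₀/m_f) = 6340 / 1.2410 = 5108.7 m/s.
Isp = v_e / g₀ = 5108.7 / 9.80665 = 520.9 s.

Isp ≈ 521 s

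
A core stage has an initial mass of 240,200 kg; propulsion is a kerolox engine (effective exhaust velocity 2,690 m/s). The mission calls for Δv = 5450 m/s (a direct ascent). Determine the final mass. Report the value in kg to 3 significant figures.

final mass ≈ 31700 kg

m₀/m_f = exp(Δv / v_e) = exp(5450 / 2690.0) = exp(2.0260) = 7.5839.
m_f = m₀ / 7.5839 = 240,200 / 7.5839 = 31,672.4 kg.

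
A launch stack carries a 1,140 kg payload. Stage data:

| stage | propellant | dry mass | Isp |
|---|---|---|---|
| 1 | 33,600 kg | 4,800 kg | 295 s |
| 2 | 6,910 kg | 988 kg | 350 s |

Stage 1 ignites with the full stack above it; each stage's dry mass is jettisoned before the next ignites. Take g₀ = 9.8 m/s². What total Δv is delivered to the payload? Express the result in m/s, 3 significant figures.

Δv ≈ 8520 m/s

Ignition mass of stage 1 = 33,600+4,800 + 6,910+988 + 1,140 = 47,438 kg.
Stage 1: m₀ = 47,438 kg, m_f = 47,438 − 33,600 = 13,838 kg; Δv = 295×9.8×ln(3.428) = 2891.0×1.2320 ≈ 3562 m/s.
Stage 2: m₀ = 9,038 kg, m_f = 9,038 − 6,910 = 2,128 kg; Δv = 350×9.8×ln(4.247) = 3430.0×1.4463 ≈ 4961 m/s.
Total Δv = 3562 + 4961 = 8523 m/s.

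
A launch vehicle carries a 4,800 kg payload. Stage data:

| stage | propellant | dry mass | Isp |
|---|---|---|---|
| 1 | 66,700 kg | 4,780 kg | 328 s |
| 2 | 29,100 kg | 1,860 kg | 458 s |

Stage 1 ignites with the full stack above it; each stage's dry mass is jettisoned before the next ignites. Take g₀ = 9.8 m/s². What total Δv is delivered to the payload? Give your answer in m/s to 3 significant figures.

Ignition mass of stage 1 = 66,700+4,780 + 29,100+1,860 + 4,800 = 107,240 kg.
Stage 1: m₀ = 107,240 kg, m_f = 107,240 − 66,700 = 40,540 kg; Δv = 328×9.8×ln(2.645) = 3214.4×0.9728 ≈ 3127 m/s.
Stage 2: m₀ = 35,760 kg, m_f = 35,760 − 29,100 = 6,660 kg; Δv = 458×9.8×ln(5.369) = 4488.4×1.6807 ≈ 7544 m/s.
Total Δv = 3127 + 7544 = 10671 m/s.

Δv ≈ 10700 m/s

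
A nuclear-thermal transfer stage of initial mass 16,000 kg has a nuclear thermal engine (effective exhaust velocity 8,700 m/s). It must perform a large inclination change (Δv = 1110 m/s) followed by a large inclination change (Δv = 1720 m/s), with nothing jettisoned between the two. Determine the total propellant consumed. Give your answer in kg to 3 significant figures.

total propellant consumed ≈ 4440 kg

After the first burn: m = 16000 × exp(−1110/8700.0) = 16000 × 0.88022 = 14,083.5 kg.
After the second burn: m = 14,083.5 × exp(−1720/8700.0) = 14,083.5 × 0.82062 = 11,557.2 kg.
Total propellant = m₀ − m_final = 16000 − 11,557.2 = 4,442.8 kg.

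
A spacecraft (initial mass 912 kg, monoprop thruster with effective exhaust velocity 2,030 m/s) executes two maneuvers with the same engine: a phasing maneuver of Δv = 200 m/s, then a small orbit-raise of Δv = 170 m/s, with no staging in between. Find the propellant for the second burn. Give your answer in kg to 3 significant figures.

propellant for the second burn ≈ 66.4 kg

After the first burn: m = 912 × exp(−200/2030.0) = 912 × 0.90618 = 826.436 kg.
After the second burn: m = 826.436 × exp(−170/2030.0) = 826.436 × 0.91967 = 760.048 kg.
Second-burn propellant = 826.436 − 760.048 = 66.388 kg.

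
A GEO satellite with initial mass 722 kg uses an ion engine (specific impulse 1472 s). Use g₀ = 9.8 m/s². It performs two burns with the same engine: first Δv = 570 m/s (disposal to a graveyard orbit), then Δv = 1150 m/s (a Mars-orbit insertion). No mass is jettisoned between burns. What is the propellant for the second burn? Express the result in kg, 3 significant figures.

v_e = Isp · g₀ = 1472 × 9.8 = 14425.6 m/s.
After the first burn: m = 722 × exp(−570/14425.6) = 722 × 0.96126 = 694.03 kg.
After the second burn: m = 694.03 × exp(−1150/14425.6) = 694.03 × 0.92338 = 640.853 kg.
Second-burn propellant = 694.03 − 640.853 = 53.177 kg.

propellant for the second burn ≈ 53.2 kg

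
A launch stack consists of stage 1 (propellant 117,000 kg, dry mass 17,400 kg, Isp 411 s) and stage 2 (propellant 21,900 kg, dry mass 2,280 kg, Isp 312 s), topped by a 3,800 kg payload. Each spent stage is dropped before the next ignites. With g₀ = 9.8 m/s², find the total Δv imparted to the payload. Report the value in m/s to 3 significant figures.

Δv ≈ 9800 m/s

Ignition mass of stage 1 = 117,000+17,400 + 21,900+2,280 + 3,800 = 162,380 kg.
Stage 1: m₀ = 162,380 kg, m_f = 162,380 − 117,000 = 45,380 kg; Δv = 411×9.8×ln(3.578) = 4027.8×1.2749 ≈ 5135 m/s.
Stage 2: m₀ = 27,980 kg, m_f = 27,980 − 21,900 = 6,080 kg; Δv = 312×9.8×ln(4.602) = 3057.6×1.5265 ≈ 4667 m/s.
Total Δv = 5135 + 4667 = 9802 m/s.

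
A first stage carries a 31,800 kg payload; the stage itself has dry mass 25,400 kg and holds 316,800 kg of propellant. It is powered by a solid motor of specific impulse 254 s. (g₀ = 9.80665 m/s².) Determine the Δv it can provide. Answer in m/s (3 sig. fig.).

Δv ≈ 4680 m/s

v_e = Isp · g₀ = 254 × 9.80665 = 2490.9 m/s.
m₀ = payload + dry + propellant = 31,800 + 25,400 + 316,800 = 374,000 kg.
m_f = payload + dry = 31,800 + 25,400 = 57,200 kg.
Δv = v_e · ln(m₀/m_f) = 2490.9 × ln(6.538) = 2490.9 × 1.8777 ≈ 4677.1 m/s.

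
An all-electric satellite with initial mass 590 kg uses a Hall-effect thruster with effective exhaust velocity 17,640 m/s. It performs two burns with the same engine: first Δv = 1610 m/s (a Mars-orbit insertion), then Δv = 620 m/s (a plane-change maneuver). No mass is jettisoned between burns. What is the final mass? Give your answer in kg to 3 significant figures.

final mass ≈ 520 kg

After the first burn: m = 590 × exp(−1610/17640.0) = 590 × 0.91277 = 538.534 kg.
After the second burn: m = 538.534 × exp(−620/17640.0) = 538.534 × 0.96546 = 519.933 kg.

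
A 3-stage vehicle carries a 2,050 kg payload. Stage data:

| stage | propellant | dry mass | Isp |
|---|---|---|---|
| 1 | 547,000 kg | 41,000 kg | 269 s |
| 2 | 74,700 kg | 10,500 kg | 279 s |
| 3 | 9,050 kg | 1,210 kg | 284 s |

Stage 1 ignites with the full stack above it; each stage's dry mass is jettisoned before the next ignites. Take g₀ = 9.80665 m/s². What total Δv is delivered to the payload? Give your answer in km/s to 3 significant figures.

Ignition mass of stage 1 = 547,000+41,000 + 74,700+10,500 + 9,050+1,210 + 2,050 = 685,510 kg.
Stage 1: m₀ = 685,510 kg, m_f = 685,510 − 547,000 = 138,510 kg; Δv = 269×9.80665×ln(4.949) = 2638.0×1.5992 ≈ 4219 m/s.
Stage 2: m₀ = 97,510 kg, m_f = 97,510 − 74,700 = 22,810 kg; Δv = 279×9.80665×ln(4.275) = 2736.1×1.4528 ≈ 3975 m/s.
Stage 3: m₀ = 12,310 kg, m_f = 12,310 − 9,050 = 3,260 kg; Δv = 284×9.80665×ln(3.776) = 2785.1×1.3287 ≈ 3701 m/s.
Total Δv = 4219 + 3975 + 3701 = 11895 m/s.

Δv ≈ 11.9 km/s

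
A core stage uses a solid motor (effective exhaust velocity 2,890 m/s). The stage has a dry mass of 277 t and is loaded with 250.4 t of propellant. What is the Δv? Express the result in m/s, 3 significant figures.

m₀ = m_dry + m_prop = 277 + 250.4 = 527.4 t.
By the Tsiolkovsky rocket equation, Δv = v_e · ln(m₀/m_f) = 2890.0 × ln(1.904) = 2890.0 × 0.6439 ≈ 1861.0 m/s.

Δv ≈ 1860 m/s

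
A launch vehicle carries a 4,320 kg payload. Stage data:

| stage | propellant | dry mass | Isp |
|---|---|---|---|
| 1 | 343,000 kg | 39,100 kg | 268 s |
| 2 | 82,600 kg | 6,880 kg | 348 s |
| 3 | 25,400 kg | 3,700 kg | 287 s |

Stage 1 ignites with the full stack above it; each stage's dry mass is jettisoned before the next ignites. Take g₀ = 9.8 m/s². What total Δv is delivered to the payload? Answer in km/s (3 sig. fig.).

Ignition mass of stage 1 = 343,000+39,100 + 82,600+6,880 + 25,400+3,700 + 4,320 = 505,000 kg.
Stage 1: m₀ = 505,000 kg, m_f = 505,000 − 343,000 = 162,000 kg; Δv = 268×9.8×ln(3.117) = 2626.4×1.1370 ≈ 2986 m/s.
Stage 2: m₀ = 122,900 kg, m_f = 122,900 − 82,600 = 40,300 kg; Δv = 348×9.8×ln(3.05) = 3410.4×1.1150 ≈ 3803 m/s.
Stage 3: m₀ = 33,420 kg, m_f = 33,420 − 25,400 = 8,020 kg; Δv = 287×9.8×ln(4.167) = 2812.6×1.4272 ≈ 4014 m/s.
Total Δv = 2986 + 3803 + 4014 = 10803 m/s.

Δv ≈ 10.8 km/s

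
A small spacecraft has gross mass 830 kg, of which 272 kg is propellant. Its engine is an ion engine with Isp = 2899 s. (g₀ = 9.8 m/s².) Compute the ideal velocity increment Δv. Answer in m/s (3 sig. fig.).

Δv ≈ 11300 m/s

v_e = Isp · g₀ = 2899 × 9.8 = 28410.2 m/s.
m_f = m₀ − m_prop = 830 − 272 = 558 kg.
Δv = v_e · ln(m₀/m_f) = 28410.2 × ln(1.487) = 28410.2 × 0.3971 ≈ 11280.7 m/s.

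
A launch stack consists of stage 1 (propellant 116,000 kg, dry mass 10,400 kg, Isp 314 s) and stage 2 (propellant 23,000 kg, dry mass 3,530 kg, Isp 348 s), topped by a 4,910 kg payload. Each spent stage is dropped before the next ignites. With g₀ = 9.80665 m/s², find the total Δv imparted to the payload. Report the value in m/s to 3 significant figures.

Δv ≈ 8580 m/s

Ignition mass of stage 1 = 116,000+10,400 + 23,000+3,530 + 4,910 = 157,840 kg.
Stage 1: m₀ = 157,840 kg, m_f = 157,840 − 116,000 = 41,840 kg; Δv = 314×9.80665×ln(3.772) = 3079.3×1.3277 ≈ 4088 m/s.
Stage 2: m₀ = 31,440 kg, m_f = 31,440 − 23,000 = 8,440 kg; Δv = 348×9.80665×ln(3.725) = 3412.7×1.3151 ≈ 4488 m/s.
Total Δv = 4088 + 4488 = 8576 m/s.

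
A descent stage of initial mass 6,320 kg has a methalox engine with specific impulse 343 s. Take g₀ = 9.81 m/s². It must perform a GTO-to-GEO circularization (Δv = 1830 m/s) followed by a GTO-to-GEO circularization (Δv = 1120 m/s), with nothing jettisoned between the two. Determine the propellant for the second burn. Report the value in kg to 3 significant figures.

propellant for the second burn ≈ 1040 kg

v_e = Isp · g₀ = 343 × 9.81 = 3364.8 m/s.
After the first burn: m = 6320 × exp(−1830/3364.8) = 6320 × 0.58050 = 3,668.76 kg.
After the second burn: m = 3,668.76 × exp(−1120/3364.8) = 3,668.76 × 0.71687 = 2,630.02 kg.
Second-burn propellant = 3,668.76 − 2,630.02 = 1,038.74 kg.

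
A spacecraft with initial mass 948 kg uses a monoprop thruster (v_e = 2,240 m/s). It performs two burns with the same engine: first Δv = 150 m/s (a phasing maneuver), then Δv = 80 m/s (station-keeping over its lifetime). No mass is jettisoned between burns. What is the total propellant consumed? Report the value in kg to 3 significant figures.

total propellant consumed ≈ 92.5 kg

After the first burn: m = 948 × exp(−150/2240.0) = 948 × 0.93523 = 886.598 kg.
After the second burn: m = 886.598 × exp(−80/2240.0) = 886.598 × 0.96492 = 855.496 kg.
Total propellant = m₀ − m_final = 948 − 855.496 = 92.504 kg.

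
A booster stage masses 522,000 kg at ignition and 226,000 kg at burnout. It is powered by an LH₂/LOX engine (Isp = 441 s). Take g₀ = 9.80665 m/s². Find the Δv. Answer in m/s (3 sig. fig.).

v_e = Isp · g₀ = 441 × 9.80665 = 4324.7 m/s.
Δv = v_e · ln(m₀/m_f) = 4324.7 × ln(2.31) = 4324.7 × 0.8371 ≈ 3620.4 m/s.

Δv ≈ 3620 m/s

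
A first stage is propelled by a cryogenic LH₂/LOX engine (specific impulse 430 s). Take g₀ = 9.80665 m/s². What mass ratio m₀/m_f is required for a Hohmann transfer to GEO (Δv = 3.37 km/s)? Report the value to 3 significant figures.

v_e = Isp · g₀ = 430 × 9.80665 = 4216.9 m/s.
Using Δv = v_e ln(m₀/m_f): m₀/m_f = exp(Δv / v_e) = exp(3370 / 4216.9) = exp(0.7992) = 2.2237.

mass ratio ≈ 2.22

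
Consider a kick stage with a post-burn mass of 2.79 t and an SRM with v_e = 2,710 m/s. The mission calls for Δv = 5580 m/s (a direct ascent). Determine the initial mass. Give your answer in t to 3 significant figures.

initial mass ≈ 21.9 t

By the Tsiolkovsky rocket equation, m₀/m_f = exp(Δv / v_e) = exp(5580 / 2710.0) = exp(2.0590) = 7.8384.
m₀ = m_f × 7.8384 = 2.79 × 7.8384 = 21.8691 t.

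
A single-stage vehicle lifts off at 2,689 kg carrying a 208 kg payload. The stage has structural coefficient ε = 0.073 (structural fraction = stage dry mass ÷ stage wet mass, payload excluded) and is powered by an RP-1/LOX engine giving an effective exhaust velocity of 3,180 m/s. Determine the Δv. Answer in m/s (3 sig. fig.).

Δv ≈ 6150 m/s

Stage wet mass = m₀ − payload = 2,689 − 208 = 2,481 kg.
Stage dry mass = ε × stage wet mass = 0.073 × 2,481 = 181.113 kg.
Burnout mass m_f = stage dry + payload = 181.113 + 208 = 389.113 kg.
From the ideal rocket equation, Δv = v_e · ln(2,689/389.113) = 3180.0 × ln(6.911) = 3180.0 × 1.9331 ≈ 6147 m/s.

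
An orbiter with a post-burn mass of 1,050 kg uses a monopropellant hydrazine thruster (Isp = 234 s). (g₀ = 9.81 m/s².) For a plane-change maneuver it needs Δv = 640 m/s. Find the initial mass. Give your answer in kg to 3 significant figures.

v_e = Isp · g₀ = 234 × 9.81 = 2295.5 m/s.
m₀/m_f = exp(Δv / v_e) = exp(640 / 2295.5) = exp(0.2788) = 1.3215.
m₀ = m_f × 1.3215 = 1,050 × 1.3215 = 1,387.58 kg.

initial mass ≈ 1390 kg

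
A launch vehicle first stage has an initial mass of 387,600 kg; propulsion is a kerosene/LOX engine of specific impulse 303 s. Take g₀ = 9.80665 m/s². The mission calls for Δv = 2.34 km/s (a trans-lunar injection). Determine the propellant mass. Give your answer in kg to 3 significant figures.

v_e = Isp · g₀ = 303 × 9.80665 = 2971.4 m/s.
m₀/m_f = exp(Δv / v_e) = exp(2340 / 2971.4) = exp(0.7875) = 2.1979.
m_f = 387,600 / 2.1979 = 176,350 kg, so propellant = m₀ − m_f = 387,600 − 176,350 = 211,250 kg.

propellant mass ≈ 211000 kg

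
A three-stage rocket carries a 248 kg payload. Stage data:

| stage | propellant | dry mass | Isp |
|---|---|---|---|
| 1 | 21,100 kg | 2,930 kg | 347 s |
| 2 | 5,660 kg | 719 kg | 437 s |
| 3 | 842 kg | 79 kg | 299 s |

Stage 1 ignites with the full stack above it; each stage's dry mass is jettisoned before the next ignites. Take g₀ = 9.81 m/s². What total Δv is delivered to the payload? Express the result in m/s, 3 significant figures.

Ignition mass of stage 1 = 21,100+2,930 + 5,660+719 + 842+79 + 248 = 31,578 kg.
Stage 1: m₀ = 31,578 kg, m_f = 31,578 − 21,100 = 10,478 kg; Δv = 347×9.81×ln(3.014) = 3404.1×1.1032 ≈ 3755 m/s.
Stage 2: m₀ = 7,548 kg, m_f = 7,548 − 5,660 = 1,888 kg; Δv = 437×9.81×ln(3.998) = 4287.0×1.3858 ≈ 5941 m/s.
Stage 3: m₀ = 1,169 kg, m_f = 1,169 − 842 = 327 kg; Δv = 299×9.81×ln(3.575) = 2933.2×1.2739 ≈ 3737 m/s.
Total Δv = 3755 + 5941 + 3737 = 13433 m/s.

Δv ≈ 13400 m/s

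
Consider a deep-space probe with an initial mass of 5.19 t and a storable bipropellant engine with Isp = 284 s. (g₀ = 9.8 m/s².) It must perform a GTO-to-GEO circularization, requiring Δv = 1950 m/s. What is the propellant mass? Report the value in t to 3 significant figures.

v_e = Isp · g₀ = 284 × 9.8 = 2783.2 m/s.
m₀/m_f = exp(Δv / v_e) = exp(1950 / 2783.2) = exp(0.7006) = 2.0150.
m_f = 5.19 / 2.0150 = 2.57568 t, so propellant = m₀ − m_f = 5.19 − 2.57568 = 2.61432 t.

propellant mass ≈ 2.61 t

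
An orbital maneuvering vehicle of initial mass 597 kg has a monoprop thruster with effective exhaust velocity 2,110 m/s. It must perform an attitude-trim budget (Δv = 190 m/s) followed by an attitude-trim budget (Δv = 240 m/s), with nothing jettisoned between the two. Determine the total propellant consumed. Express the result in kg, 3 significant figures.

total propellant consumed ≈ 110 kg

After the first burn: m = 597 × exp(−190/2110.0) = 597 × 0.91389 = 545.592 kg.
After the second burn: m = 545.592 × exp(−240/2110.0) = 545.592 × 0.89249 = 486.935 kg.
Total propellant = m₀ − m_final = 597 − 486.935 = 110.065 kg.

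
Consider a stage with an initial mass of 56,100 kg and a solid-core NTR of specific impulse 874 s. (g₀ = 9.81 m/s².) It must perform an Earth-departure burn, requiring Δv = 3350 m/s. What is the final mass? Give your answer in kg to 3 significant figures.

v_e = Isp · g₀ = 874 × 9.81 = 8573.9 m/s.
From the ideal rocket equation, m₀/m_f = exp(Δv / v_e) = exp(3350 / 8573.9) = exp(0.3907) = 1.4780.
m_f = m₀ / 1.4780 = 56,100 / 1.4780 = 37,956.7 kg.

final mass ≈ 38000 kg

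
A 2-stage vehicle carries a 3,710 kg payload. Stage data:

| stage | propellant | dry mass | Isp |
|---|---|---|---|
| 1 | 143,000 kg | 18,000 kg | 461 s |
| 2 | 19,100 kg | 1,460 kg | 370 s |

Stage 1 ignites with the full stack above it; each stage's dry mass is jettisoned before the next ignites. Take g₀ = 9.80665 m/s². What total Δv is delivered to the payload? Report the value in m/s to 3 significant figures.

Δv ≈ 12300 m/s

Ignition mass of stage 1 = 143,000+18,000 + 19,100+1,460 + 3,710 = 185,270 kg.
Stage 1: m₀ = 185,270 kg, m_f = 185,270 − 143,000 = 42,270 kg; Δv = 461×9.80665×ln(4.383) = 4520.9×1.4777 ≈ 6681 m/s.
Stage 2: m₀ = 24,270 kg, m_f = 24,270 − 19,100 = 5,170 kg; Δv = 370×9.80665×ln(4.694) = 3628.5×1.5464 ≈ 5611 m/s.
Total Δv = 6681 + 5611 = 12292 m/s.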